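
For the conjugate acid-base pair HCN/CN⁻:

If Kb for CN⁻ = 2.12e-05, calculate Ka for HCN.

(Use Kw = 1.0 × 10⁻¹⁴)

For a conjugate pair Ka × Kb = Kw, so Ka = Kw/Kb = 1.0 × 10⁻¹⁴ / 2.12e-05 = 4.72e-10.

K_a = 4.72e-10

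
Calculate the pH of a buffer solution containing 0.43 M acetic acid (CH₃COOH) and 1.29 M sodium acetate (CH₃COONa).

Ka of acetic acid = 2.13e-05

pKa = -log(2.13e-05) = 4.67. pH = pKa + log([A⁻]/[HA]) = 4.67 + log(1.29/0.43)

pH = 5.15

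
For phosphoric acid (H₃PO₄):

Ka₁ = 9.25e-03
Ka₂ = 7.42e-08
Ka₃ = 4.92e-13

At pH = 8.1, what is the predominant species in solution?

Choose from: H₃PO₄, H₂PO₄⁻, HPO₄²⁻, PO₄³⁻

pKa₁ = 2.03, pKa₂ = 7.13, pKa₃ = 12.31. For a polyprotic acid the predominant species crosses at each pKa: below pKa_n the protonated form dominates, above it the deprotonated form does. At pH = 8.1, the predominant species is HPO₄²⁻.

HPO₄²⁻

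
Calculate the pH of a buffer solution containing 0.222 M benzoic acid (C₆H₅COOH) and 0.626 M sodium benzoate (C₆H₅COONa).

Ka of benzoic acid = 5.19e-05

pKa = -log(5.19e-05) = 4.28. pH = pKa + log([A⁻]/[HA]) = 4.28 + log(0.626/0.222)

pH = 4.74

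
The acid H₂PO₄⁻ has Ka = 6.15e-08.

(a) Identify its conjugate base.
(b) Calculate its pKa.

(a) The conjugate base is formed by removing one H⁺ from H₂PO₄⁻, giving HPO₄²⁻. (b) pKa = -log(Ka) = -log(6.15e-08) = 7.21.

Conjugate base: HPO₄²⁻; pK_a = 7.21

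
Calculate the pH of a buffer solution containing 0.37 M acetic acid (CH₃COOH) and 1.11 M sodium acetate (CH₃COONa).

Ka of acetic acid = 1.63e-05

pKa = -log(1.63e-05) = 4.79. pH = pKa + log([A⁻]/[HA]) = 4.79 + log(1.11/0.37)

pH = 5.26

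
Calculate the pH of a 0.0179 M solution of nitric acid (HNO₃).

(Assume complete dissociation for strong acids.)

[H⁺] = 0.0179 M for strong acid. pH = -log[H⁺] = -log(0.0179)

pH = 1.75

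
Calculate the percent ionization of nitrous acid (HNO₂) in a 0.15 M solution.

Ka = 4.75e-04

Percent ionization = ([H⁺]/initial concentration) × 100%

Using Ka equilibrium: x² + Ka×x - Ka×C = 0. Solving: [H⁺] = 8.2068e-03. Percent = (8.2068e-03/0.15) × 100

Percent ionization = 5.47%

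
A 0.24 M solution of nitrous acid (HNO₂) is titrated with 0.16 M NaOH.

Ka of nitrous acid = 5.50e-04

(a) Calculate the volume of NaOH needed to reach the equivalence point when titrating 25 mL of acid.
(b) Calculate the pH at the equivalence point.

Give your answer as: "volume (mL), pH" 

moles acid = 0.24 × 25/1000 = 0.006 mol; V_base = moles/0.16 × 1000 = 37.5 mL. At equivalence only the conjugate base is present: [A⁻] = 0.006/0.062 = 9.6000e-02 M. Kb = Kw/Ka = 1.82e-11; [OH⁻] = √(Kb × [A⁻]) = 1.3212e-06; pOH = 5.88; pH = 14 - pOH = 8.12.

V = 37.5 mL, pH = 8.12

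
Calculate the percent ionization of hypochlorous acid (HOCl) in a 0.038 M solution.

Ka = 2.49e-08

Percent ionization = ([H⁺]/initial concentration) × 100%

Using Ka equilibrium: x² + Ka×x - Ka×C = 0. Solving: [H⁺] = 3.0748e-05. Percent = (3.0748e-05/0.038) × 100

Percent ionization = 0.0809%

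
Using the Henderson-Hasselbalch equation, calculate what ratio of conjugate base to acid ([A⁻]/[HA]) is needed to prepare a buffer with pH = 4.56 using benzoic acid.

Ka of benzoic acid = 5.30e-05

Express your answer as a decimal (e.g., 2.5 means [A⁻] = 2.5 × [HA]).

pKa = -log(5.30e-05) = 4.2757. pH = pKa + log([A⁻]/[HA]), so log([A⁻]/[HA]) = pH − pKa = 4.56 − 4.2757 = 0.2843. [A⁻]/[HA] = 10^(0.2843) = 1.92

[A⁻]/[HA] = 1.92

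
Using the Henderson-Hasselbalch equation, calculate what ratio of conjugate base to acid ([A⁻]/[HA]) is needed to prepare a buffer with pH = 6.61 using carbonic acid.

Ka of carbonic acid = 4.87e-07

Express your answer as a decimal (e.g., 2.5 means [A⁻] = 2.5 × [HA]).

pKa = -log(4.87e-07) = 6.3125. pH = pKa + log([A⁻]/[HA]), so log([A⁻]/[HA]) = pH − pKa = 6.61 − 6.3125 = 0.2975. [A⁻]/[HA] = 10^(0.2975) = 1.98

[A⁻]/[HA] = 1.98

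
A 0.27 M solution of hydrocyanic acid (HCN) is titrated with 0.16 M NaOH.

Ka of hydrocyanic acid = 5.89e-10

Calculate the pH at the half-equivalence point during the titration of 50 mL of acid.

At half-equivalence [HA] = [A⁻], so Henderson-Hasselbalch gives pH = pKa = -log(5.89e-10) = 9.23.

pH = pKa = 9.23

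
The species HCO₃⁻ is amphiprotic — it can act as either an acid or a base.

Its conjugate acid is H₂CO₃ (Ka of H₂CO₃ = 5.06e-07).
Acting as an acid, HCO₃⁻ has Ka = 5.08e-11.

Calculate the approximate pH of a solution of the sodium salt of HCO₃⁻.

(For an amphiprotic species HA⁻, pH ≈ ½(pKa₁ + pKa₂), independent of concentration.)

pKa₁ = -log(5.06e-07) = 6.30; pKa₂ = -log(5.08e-11) = 10.29. For an amphiprotic species, pH ≈ ½(pKa₁ + pKa₂) = ½(6.30 + 10.29) = 8.29.

pH = 8.29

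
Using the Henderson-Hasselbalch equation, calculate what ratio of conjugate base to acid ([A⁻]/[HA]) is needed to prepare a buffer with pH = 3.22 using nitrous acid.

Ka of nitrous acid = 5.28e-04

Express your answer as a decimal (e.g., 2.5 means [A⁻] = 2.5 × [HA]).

pKa = -log(5.28e-04) = 3.2774. pH = pKa + log([A⁻]/[HA]), so log([A⁻]/[HA]) = pH − pKa = 3.22 − 3.2774 = -0.0574. [A⁻]/[HA] = 10^(-0.0574) = 0.876

[A⁻]/[HA] = 0.876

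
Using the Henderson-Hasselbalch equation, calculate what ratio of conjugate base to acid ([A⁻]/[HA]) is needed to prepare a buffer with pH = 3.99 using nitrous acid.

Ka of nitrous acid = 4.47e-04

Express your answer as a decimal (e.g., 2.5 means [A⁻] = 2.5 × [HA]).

pKa = -log(4.47e-04) = 3.3497. pH = pKa + log([A⁻]/[HA]), so log([A⁻]/[HA]) = pH − pKa = 3.99 − 3.3497 = 0.6403. [A⁻]/[HA] = 10^(0.6403) = 4.37

[A⁻]/[HA] = 4.37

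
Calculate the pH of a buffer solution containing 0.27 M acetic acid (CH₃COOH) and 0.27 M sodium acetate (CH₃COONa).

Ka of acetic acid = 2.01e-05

pKa = -log(2.01e-05) = 4.70. pH = pKa + log([A⁻]/[HA]) = 4.70 + log(0.27/0.27)

pH = 4.70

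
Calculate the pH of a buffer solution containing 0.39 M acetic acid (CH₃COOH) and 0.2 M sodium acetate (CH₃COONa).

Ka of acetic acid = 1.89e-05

pKa = -log(1.89e-05) = 4.72. pH = pKa + log([A⁻]/[HA]) = 4.72 + log(0.2/0.39)

pH = 4.43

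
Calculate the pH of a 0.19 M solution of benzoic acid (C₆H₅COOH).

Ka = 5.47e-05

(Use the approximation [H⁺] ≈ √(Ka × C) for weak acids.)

[H⁺] = √(Ka × C) = √(5.47e-05 × 0.19) = 3.2238e-03. pH = -log(3.2238e-03)

pH = 2.49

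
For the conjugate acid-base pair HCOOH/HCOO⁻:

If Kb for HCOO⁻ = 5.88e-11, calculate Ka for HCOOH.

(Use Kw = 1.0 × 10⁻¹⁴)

For a conjugate pair Ka × Kb = Kw, so Ka = Kw/Kb = 1.0 × 10⁻¹⁴ / 5.88e-11 = 1.70e-04.

K_a = 1.70e-04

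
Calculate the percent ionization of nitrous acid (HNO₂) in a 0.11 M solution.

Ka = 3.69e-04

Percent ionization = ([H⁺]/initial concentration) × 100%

Using Ka equilibrium: x² + Ka×x - Ka×C = 0. Solving: [H⁺] = 6.1892e-03. Percent = (6.1892e-03/0.11) × 100

Percent ionization = 5.63%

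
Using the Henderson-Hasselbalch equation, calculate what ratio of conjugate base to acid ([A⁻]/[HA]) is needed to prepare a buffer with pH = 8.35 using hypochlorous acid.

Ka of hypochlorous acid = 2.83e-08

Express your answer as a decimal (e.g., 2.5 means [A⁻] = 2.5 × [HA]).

pKa = -log(2.83e-08) = 7.5482. pH = pKa + log([A⁻]/[HA]), so log([A⁻]/[HA]) = pH − pKa = 8.35 − 7.5482 = 0.8018. [A⁻]/[HA] = 10^(0.8018) = 6.34

[A⁻]/[HA] = 6.34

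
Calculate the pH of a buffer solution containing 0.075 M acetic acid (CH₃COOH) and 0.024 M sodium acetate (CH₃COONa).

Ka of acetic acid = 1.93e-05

pKa = -log(1.93e-05) = 4.71. pH = pKa + log([A⁻]/[HA]) = 4.71 + log(0.024/0.075)

pH = 4.22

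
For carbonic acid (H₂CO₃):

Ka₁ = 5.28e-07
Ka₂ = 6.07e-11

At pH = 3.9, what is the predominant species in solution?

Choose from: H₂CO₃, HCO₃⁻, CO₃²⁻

pKa₁ = 6.28, pKa₂ = 10.22. For a polyprotic acid the predominant species crosses at each pKa: below pKa_n the protonated form dominates, above it the deprotonated form does. At pH = 3.9, the predominant species is H₂CO₃.

H₂CO₃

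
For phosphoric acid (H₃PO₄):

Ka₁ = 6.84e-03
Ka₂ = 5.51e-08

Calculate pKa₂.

pKa₂ = -log(Ka₂) = -log(5.51e-08) = 7.26.

pK_{a2} = 7.26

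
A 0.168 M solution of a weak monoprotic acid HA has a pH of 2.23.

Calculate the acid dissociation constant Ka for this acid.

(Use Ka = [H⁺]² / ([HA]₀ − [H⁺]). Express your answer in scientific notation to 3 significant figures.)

[H⁺] = 10^(−pH) = 10^(−2.23) = 5.888e-03 M. For HA ⇌ H⁺ + A⁻, Ka = [H⁺][A⁻]/[HA] = [H⁺]² / ([HA]₀ − [H⁺]) = (5.888e-03)² / (0.168 − 5.888e-03) = 2.14e-04.

K_a = 2.14e-04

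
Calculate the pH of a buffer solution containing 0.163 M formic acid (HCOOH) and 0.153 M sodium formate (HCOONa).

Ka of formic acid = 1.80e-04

pKa = -log(1.80e-04) = 3.74. pH = pKa + log([A⁻]/[HA]) = 3.74 + log(0.153/0.163)

pH = 3.72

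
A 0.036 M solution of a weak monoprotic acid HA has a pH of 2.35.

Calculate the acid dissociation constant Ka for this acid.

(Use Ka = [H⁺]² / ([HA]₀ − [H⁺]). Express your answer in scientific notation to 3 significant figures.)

[H⁺] = 10^(−pH) = 10^(−2.35) = 4.467e-03 M. For HA ⇌ H⁺ + A⁻, Ka = [H⁺][A⁻]/[HA] = [H⁺]² / ([HA]₀ − [H⁺]) = (4.467e-03)² / (0.036 − 4.467e-03) = 6.33e-04.

K_a = 6.33e-04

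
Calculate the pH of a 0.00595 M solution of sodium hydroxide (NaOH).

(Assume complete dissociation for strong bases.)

[OH⁻] = 0.00595 M for strong base. pOH = -log[OH⁻] = 2.23, pH = 14 - pOH

pH = 11.77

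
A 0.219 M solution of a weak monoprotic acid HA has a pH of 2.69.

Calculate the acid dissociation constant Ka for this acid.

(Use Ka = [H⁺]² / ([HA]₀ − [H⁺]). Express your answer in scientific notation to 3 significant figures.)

[H⁺] = 10^(−pH) = 10^(−2.69) = 2.042e-03 M. For HA ⇌ H⁺ + A⁻, Ka = [H⁺][A⁻]/[HA] = [H⁺]² / ([HA]₀ − [H⁺]) = (2.042e-03)² / (0.219 − 2.042e-03) = 1.92e-05.

K_a = 1.92e-05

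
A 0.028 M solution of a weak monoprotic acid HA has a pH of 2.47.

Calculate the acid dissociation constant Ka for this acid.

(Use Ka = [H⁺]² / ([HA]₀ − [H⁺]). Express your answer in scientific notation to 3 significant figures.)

[H⁺] = 10^(−pH) = 10^(−2.47) = 3.388e-03 M. For HA ⇌ H⁺ + A⁻, Ka = [H⁺][A⁻]/[HA] = [H⁺]² / ([HA]₀ − [H⁺]) = (3.388e-03)² / (0.028 − 3.388e-03) = 4.67e-04.

K_a = 4.67e-04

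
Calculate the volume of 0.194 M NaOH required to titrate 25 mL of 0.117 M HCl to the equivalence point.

At equivalence: moles acid = moles base. moles HCl = 0.117 × 25/1000 = 0.002925 mol. V_base = moles / 0.194 × 1000 = 15.1 mL.

V_{base} = 15.1 mL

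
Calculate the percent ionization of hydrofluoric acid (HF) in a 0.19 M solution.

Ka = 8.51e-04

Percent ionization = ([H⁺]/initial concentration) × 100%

Using Ka equilibrium: x² + Ka×x - Ka×C = 0. Solving: [H⁺] = 1.2297e-02. Percent = (1.2297e-02/0.19) × 100

Percent ionization = 6.47%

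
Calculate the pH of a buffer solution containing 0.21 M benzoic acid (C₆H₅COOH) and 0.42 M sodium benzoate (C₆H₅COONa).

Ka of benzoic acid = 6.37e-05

pKa = -log(6.37e-05) = 4.20. pH = pKa + log([A⁻]/[HA]) = 4.20 + log(0.42/0.21)

pH = 4.50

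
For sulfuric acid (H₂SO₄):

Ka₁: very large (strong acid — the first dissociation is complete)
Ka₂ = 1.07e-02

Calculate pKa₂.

pKa₂ = -log(Ka₂) = -log(1.07e-02) = 1.97.

pK_{a2} = 1.97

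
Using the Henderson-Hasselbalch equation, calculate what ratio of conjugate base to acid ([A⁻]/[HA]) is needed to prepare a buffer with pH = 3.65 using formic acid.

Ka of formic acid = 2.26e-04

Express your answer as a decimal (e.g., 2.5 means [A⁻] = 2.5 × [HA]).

pKa = -log(2.26e-04) = 3.6459. pH = pKa + log([A⁻]/[HA]), so log([A⁻]/[HA]) = pH − pKa = 3.65 − 3.6459 = 0.0041. [A⁻]/[HA] = 10^(0.0041) = 1.01

[A⁻]/[HA] = 1.01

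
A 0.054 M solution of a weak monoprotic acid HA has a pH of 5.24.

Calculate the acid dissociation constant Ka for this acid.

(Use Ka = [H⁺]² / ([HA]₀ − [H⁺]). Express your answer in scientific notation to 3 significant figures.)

[H⁺] = 10^(−pH) = 10^(−5.24) = 5.754e-06 M. For HA ⇌ H⁺ + A⁻, Ka = [H⁺][A⁻]/[HA] = [H⁺]² / ([HA]₀ − [H⁺]) = (5.754e-06)² / (0.054 − 5.754e-06) = 6.13e-10.

K_a = 6.13e-10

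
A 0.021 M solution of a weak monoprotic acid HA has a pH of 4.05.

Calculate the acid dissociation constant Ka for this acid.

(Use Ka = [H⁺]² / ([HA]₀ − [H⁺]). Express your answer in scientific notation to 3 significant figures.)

[H⁺] = 10^(−pH) = 10^(−4.05) = 8.913e-05 M. For HA ⇌ H⁺ + A⁻, Ka = [H⁺][A⁻]/[HA] = [H⁺]² / ([HA]₀ − [H⁺]) = (8.913e-05)² / (0.021 − 8.913e-05) = 3.80e-07.

K_a = 3.80e-07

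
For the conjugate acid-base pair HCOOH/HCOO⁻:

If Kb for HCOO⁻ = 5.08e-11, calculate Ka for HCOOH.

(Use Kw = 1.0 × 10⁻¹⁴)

For a conjugate pair Ka × Kb = Kw, so Ka = Kw/Kb = 1.0 × 10⁻¹⁴ / 5.08e-11 = 1.97e-04.

K_a = 1.97e-04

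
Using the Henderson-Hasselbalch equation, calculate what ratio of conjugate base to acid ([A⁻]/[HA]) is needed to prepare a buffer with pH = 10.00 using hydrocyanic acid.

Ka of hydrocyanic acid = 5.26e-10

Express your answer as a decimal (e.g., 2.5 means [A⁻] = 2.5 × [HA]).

pKa = -log(5.26e-10) = 9.2790. pH = pKa + log([A⁻]/[HA]), so log([A⁻]/[HA]) = pH − pKa = 10.00 − 9.2790 = 0.7210. [A⁻]/[HA] = 10^(0.7210) = 5.26

[A⁻]/[HA] = 5.26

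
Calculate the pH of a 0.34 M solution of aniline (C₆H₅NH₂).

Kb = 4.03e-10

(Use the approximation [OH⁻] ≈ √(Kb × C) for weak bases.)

[OH⁻] = √(Kb × C) = √(4.03e-10 × 0.34) = 1.1706e-05. pOH = 4.93, pH = 14 - pOH

pH = 9.07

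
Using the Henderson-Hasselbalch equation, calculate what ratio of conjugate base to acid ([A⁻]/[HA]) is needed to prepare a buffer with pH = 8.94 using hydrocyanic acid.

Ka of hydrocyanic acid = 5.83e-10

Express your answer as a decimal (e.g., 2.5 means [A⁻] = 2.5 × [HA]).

pKa = -log(5.83e-10) = 9.2343. pH = pKa + log([A⁻]/[HA]), so log([A⁻]/[HA]) = pH − pKa = 8.94 − 9.2343 = -0.2943. [A⁻]/[HA] = 10^(-0.2943) = 0.508

[A⁻]/[HA] = 0.508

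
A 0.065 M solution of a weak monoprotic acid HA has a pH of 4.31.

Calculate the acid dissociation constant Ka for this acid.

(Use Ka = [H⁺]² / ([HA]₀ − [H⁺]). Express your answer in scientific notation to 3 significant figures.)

[H⁺] = 10^(−pH) = 10^(−4.31) = 4.898e-05 M. For HA ⇌ H⁺ + A⁻, Ka = [H⁺][A⁻]/[HA] = [H⁺]² / ([HA]₀ − [H⁺]) = (4.898e-05)² / (0.065 − 4.898e-05) = 3.69e-08.

K_a = 3.69e-08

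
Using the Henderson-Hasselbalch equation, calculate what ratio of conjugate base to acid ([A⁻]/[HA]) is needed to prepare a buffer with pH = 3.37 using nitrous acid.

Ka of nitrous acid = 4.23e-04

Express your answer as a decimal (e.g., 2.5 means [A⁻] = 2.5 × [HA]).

pKa = -log(4.23e-04) = 3.3737. pH = pKa + log([A⁻]/[HA]), so log([A⁻]/[HA]) = pH − pKa = 3.37 − 3.3737 = -0.0037. [A⁻]/[HA] = 10^(-0.0037) = 0.992

[A⁻]/[HA] = 0.992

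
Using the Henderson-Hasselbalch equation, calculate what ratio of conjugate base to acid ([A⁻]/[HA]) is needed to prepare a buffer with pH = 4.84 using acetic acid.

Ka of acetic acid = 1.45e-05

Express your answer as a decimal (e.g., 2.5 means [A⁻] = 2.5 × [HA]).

pKa = -log(1.45e-05) = 4.8386. pH = pKa + log([A⁻]/[HA]), so log([A⁻]/[HA]) = pH − pKa = 4.84 − 4.8386 = 0.0014. [A⁻]/[HA] = 10^(0.0014) = 1.00

[A⁻]/[HA] = 1.00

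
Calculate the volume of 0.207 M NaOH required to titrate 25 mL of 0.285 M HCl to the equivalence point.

At equivalence: moles acid = moles base. moles HCl = 0.285 × 25/1000 = 0.007125 mol. V_base = moles / 0.207 × 1000 = 34.4 mL.

V_{base} = 34.4 mL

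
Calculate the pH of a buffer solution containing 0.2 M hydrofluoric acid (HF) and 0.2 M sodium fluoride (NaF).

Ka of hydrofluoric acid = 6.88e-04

pKa = -log(6.88e-04) = 3.16. pH = pKa + log([A⁻]/[HA]) = 3.16 + log(0.2/0.2)

pH = 3.16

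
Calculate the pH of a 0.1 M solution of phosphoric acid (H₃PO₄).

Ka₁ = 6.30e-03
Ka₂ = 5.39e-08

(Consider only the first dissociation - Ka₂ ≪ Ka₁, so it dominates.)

First dissociation dominates. From Ka₁ = [H⁺][HA⁻]/[H₂A], x² + Ka₁·x − Ka₁·C = 0 with C = 0.1 M and Ka₁ = 6.30e-03. Solving: [H⁺] = (−Ka₁ + √(Ka₁² + 4·Ka₁·C)) / 2 = 2.2147e-02 M. pH = -log(2.2147e-02) = 1.65.

pH = 1.65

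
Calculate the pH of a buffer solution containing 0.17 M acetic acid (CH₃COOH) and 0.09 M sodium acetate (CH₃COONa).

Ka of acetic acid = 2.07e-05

pKa = -log(2.07e-05) = 4.68. pH = pKa + log([A⁻]/[HA]) = 4.68 + log(0.09/0.17)

pH = 4.41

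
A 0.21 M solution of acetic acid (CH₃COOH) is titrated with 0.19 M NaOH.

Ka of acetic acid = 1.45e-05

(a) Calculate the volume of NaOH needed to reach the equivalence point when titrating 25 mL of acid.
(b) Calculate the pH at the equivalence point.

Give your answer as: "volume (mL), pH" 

moles acid = 0.21 × 25/1000 = 0.00525 mol; V_base = moles/0.19 × 1000 = 27.6 mL. At equivalence only the conjugate base is present: [A⁻] = 0.00525/0.053 = 9.9750e-02 M. Kb = Kw/Ka = 6.90e-10; [OH⁻] = √(Kb × [A⁻]) = 8.2942e-06; pOH = 5.08; pH = 14 - pOH = 8.92.

V = 27.6 mL, pH = 8.92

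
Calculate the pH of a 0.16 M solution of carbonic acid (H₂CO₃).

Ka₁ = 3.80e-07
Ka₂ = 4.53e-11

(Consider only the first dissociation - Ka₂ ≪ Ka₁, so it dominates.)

First dissociation dominates. From Ka₁ = [H⁺][HA⁻]/[H₂A], x² + Ka₁·x − Ka₁·C = 0 with C = 0.16 M and Ka₁ = 3.80e-07. Solving: [H⁺] = (−Ka₁ + √(Ka₁² + 4·Ka₁·C)) / 2 = 2.4639e-04 M. pH = -log(2.4639e-04) = 3.61.

pH = 3.61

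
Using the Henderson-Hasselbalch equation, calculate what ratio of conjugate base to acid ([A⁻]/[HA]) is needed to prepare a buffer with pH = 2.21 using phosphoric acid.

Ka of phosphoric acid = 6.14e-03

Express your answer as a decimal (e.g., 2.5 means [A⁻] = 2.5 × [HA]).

pKa = -log(6.14e-03) = 2.2118. pH = pKa + log([A⁻]/[HA]), so log([A⁻]/[HA]) = pH − pKa = 2.21 − 2.2118 = -0.0018. [A⁻]/[HA] = 10^(-0.0018) = 0.996

[A⁻]/[HA] = 0.996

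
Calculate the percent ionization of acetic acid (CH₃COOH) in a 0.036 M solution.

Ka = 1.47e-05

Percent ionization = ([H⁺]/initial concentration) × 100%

Using Ka equilibrium: x² + Ka×x - Ka×C = 0. Solving: [H⁺] = 7.2015e-04. Percent = (7.2015e-04/0.036) × 100

Percent ionization = 2%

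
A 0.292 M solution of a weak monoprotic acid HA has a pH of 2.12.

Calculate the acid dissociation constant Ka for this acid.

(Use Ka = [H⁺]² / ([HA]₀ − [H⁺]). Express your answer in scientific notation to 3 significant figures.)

[H⁺] = 10^(−pH) = 10^(−2.12) = 7.586e-03 M. For HA ⇌ H⁺ + A⁻, Ka = [H⁺][A⁻]/[HA] = [H⁺]² / ([HA]₀ − [H⁺]) = (7.586e-03)² / (0.292 − 7.586e-03) = 2.02e-04.

K_a = 2.02e-04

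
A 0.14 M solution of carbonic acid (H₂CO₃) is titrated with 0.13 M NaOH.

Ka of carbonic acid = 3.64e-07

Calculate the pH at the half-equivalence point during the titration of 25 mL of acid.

At half-equivalence [HA] = [A⁻], so Henderson-Hasselbalch gives pH = pKa = -log(3.64e-07) = 6.44.

pH = pKa = 6.44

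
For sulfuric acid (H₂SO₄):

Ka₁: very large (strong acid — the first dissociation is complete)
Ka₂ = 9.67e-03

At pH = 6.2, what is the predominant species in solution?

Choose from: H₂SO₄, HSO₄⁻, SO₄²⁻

The first dissociation is complete, so H₂SO₄ itself is never the predominant species in water; pKa₂ = -log(9.67e-03) = 2.01. For a polyprotic acid the predominant species crosses at each pKa: below pKa_n the protonated form dominates, above it the deprotonated form does. At pH = 6.2, the predominant species is SO₄²⁻.

SO₄²⁻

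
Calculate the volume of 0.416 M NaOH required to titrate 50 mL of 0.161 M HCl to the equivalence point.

At equivalence: moles acid = moles base. moles HCl = 0.161 × 50/1000 = 0.00805 mol. V_base = moles / 0.416 × 1000 = 19.4 mL.

V_{base} = 19.4 mL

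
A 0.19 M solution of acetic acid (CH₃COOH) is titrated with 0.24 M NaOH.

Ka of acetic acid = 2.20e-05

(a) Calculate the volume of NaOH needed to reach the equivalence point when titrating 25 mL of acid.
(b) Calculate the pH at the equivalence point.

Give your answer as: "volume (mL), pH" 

moles acid = 0.19 × 25/1000 = 0.00475 mol; V_base = moles/0.24 × 1000 = 19.8 mL. At equivalence only the conjugate base is present: [A⁻] = 0.00475/0.045 = 1.0605e-01 M. Kb = Kw/Ka = 4.55e-10; [OH⁻] = √(Kb × [A⁻]) = 6.9428e-06; pOH = 5.16; pH = 14 - pOH = 8.84.

V = 19.8 mL, pH = 8.84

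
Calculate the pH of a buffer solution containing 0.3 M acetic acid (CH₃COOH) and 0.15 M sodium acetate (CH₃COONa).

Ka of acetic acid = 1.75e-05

pKa = -log(1.75e-05) = 4.76. pH = pKa + log([A⁻]/[HA]) = 4.76 + log(0.15/0.3)

pH = 4.46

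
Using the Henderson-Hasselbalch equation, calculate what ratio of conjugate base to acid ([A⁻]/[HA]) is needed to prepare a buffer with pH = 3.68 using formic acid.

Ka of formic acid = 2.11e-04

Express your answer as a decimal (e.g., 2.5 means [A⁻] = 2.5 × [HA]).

pKa = -log(2.11e-04) = 3.6757. pH = pKa + log([A⁻]/[HA]), so log([A⁻]/[HA]) = pH − pKa = 3.68 − 3.6757 = 0.0043. [A⁻]/[HA] = 10^(0.0043) = 1.01

[A⁻]/[HA] = 1.01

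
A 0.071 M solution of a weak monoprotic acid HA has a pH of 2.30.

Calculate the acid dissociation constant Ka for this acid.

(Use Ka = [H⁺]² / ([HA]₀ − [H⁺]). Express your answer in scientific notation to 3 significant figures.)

[H⁺] = 10^(−pH) = 10^(−2.30) = 5.012e-03 M. For HA ⇌ H⁺ + A⁻, Ka = [H⁺][A⁻]/[HA] = [H⁺]² / ([HA]₀ − [H⁺]) = (5.012e-03)² / (0.071 − 5.012e-03) = 3.81e-04.

K_a = 3.81e-04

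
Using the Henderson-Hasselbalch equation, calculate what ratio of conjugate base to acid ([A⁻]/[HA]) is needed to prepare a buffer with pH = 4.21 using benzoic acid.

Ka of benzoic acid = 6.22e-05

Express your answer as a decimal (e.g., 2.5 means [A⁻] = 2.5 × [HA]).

pKa = -log(6.22e-05) = 4.2062. pH = pKa + log([A⁻]/[HA]), so log([A⁻]/[HA]) = pH − pKa = 4.21 − 4.2062 = 0.0038. [A⁻]/[HA] = 10^(0.0038) = 1.01

[A⁻]/[HA] = 1.01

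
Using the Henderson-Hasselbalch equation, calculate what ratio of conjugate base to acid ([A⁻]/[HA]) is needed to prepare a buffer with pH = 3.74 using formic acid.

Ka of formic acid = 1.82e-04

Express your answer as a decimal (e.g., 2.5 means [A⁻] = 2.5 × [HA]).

pKa = -log(1.82e-04) = 3.7399. pH = pKa + log([A⁻]/[HA]), so log([A⁻]/[HA]) = pH − pKa = 3.74 − 3.7399 = 0.0001. [A⁻]/[HA] = 10^(0.0001) = 1.00

[A⁻]/[HA] = 1.00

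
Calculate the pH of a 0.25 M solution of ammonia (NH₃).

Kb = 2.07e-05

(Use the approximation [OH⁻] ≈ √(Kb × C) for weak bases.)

[OH⁻] = √(Kb × C) = √(2.07e-05 × 0.25) = 2.2749e-03. pOH = 2.64, pH = 14 - pOH

pH = 11.36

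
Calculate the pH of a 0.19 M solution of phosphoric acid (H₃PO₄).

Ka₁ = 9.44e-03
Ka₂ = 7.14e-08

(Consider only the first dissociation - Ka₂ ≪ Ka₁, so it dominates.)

First dissociation dominates. From Ka₁ = [H⁺][HA⁻]/[H₂A], x² + Ka₁·x − Ka₁·C = 0 with C = 0.19 M and Ka₁ = 9.44e-03. Solving: [H⁺] = (−Ka₁ + √(Ka₁² + 4·Ka₁·C)) / 2 = 3.7893e-02 M. pH = -log(3.7893e-02) = 1.42.

pH = 1.42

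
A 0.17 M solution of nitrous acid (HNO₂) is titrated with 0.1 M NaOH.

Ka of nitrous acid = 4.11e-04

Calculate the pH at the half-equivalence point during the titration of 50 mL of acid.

At half-equivalence [HA] = [A⁻], so Henderson-Hasselbalch gives pH = pKa = -log(4.11e-04) = 3.39.

pH = pKa = 3.39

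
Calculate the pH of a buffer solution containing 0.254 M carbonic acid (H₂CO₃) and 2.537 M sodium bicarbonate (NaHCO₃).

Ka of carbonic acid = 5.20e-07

pKa = -log(5.20e-07) = 6.28. pH = pKa + log([A⁻]/[HA]) = 6.28 + log(2.537/0.254)

pH = 7.28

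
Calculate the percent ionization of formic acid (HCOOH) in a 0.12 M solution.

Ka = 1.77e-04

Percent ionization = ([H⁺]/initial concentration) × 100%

Using Ka equilibrium: x² + Ka×x - Ka×C = 0. Solving: [H⁺] = 4.5210e-03. Percent = (4.5210e-03/0.12) × 100

Percent ionization = 3.77%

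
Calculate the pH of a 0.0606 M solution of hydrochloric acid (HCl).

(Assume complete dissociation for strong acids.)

[H⁺] = 0.0606 M for strong acid. pH = -log[H⁺] = -log(0.0606)

pH = 1.22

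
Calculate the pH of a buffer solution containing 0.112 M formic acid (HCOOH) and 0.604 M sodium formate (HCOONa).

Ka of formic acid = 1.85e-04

pKa = -log(1.85e-04) = 3.73. pH = pKa + log([A⁻]/[HA]) = 3.73 + log(0.604/0.112)

pH = 4.46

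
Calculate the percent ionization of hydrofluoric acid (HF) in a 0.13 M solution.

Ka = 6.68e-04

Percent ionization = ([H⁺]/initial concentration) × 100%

Using Ka equilibrium: x² + Ka×x - Ka×C = 0. Solving: [H⁺] = 8.9908e-03. Percent = (8.9908e-03/0.13) × 100

Percent ionization = 6.92%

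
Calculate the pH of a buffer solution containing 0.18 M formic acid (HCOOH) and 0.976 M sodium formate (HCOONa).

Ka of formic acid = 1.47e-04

pKa = -log(1.47e-04) = 3.83. pH = pKa + log([A⁻]/[HA]) = 3.83 + log(0.976/0.18)

pH = 4.57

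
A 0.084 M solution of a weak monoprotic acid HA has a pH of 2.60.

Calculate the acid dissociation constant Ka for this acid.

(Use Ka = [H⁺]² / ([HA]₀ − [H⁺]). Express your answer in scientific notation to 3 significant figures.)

[H⁺] = 10^(−pH) = 10^(−2.60) = 2.512e-03 M. For HA ⇌ H⁺ + A⁻, Ka = [H⁺][A⁻]/[HA] = [H⁺]² / ([HA]₀ − [H⁺]) = (2.512e-03)² / (0.084 − 2.512e-03) = 7.74e-05.

K_a = 7.74e-05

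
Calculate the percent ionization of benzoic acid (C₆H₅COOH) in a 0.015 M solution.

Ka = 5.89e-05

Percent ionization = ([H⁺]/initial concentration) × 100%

Using Ka equilibrium: x² + Ka×x - Ka×C = 0. Solving: [H⁺] = 9.1096e-04. Percent = (9.1096e-04/0.015) × 100

Percent ionization = 6.07%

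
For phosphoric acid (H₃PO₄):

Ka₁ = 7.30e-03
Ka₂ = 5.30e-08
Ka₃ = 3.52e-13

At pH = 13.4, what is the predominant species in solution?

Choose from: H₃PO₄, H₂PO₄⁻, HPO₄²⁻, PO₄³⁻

pKa₁ = 2.14, pKa₂ = 7.28, pKa₃ = 12.45. For a polyprotic acid the predominant species crosses at each pKa: below pKa_n the protonated form dominates, above it the deprotonated form does. At pH = 13.4, the predominant species is PO₄³⁻.

PO₄³⁻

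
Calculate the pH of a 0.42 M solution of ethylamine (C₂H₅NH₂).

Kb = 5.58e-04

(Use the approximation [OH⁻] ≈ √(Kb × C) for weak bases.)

[OH⁻] = √(Kb × C) = √(5.58e-04 × 0.42) = 1.5309e-02. pOH = 1.82, pH = 14 - pOH

pH = 12.18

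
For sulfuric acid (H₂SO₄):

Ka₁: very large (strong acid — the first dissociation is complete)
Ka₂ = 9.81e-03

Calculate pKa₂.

pKa₂ = -log(Ka₂) = -log(9.81e-03) = 2.01.

pK_{a2} = 2.01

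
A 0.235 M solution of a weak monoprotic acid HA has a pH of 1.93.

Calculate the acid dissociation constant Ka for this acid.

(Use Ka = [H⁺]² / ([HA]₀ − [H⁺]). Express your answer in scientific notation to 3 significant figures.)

[H⁺] = 10^(−pH) = 10^(−1.93) = 1.175e-02 M. For HA ⇌ H⁺ + A⁻, Ka = [H⁺][A⁻]/[HA] = [H⁺]² / ([HA]₀ − [H⁺]) = (1.175e-02)² / (0.235 − 1.175e-02) = 6.18e-04.

K_a = 6.18e-04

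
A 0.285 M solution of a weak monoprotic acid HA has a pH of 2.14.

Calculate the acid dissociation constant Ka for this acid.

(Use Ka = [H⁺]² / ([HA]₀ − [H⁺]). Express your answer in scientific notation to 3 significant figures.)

[H⁺] = 10^(−pH) = 10^(−2.14) = 7.244e-03 M. For HA ⇌ H⁺ + A⁻, Ka = [H⁺][A⁻]/[HA] = [H⁺]² / ([HA]₀ − [H⁺]) = (7.244e-03)² / (0.285 − 7.244e-03) = 1.89e-04.

K_a = 1.89e-04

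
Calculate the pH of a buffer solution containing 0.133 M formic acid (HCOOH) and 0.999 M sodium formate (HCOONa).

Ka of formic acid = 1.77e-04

pKa = -log(1.77e-04) = 3.75. pH = pKa + log([A⁻]/[HA]) = 3.75 + log(0.999/0.133)

pH = 4.63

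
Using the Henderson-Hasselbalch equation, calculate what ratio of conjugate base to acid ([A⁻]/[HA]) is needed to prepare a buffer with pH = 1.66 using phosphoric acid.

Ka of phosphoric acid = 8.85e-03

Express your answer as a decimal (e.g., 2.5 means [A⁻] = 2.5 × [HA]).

pKa = -log(8.85e-03) = 2.0531. pH = pKa + log([A⁻]/[HA]), so log([A⁻]/[HA]) = pH − pKa = 1.66 − 2.0531 = -0.3931. [A⁻]/[HA] = 10^(-0.3931) = 0.405

[A⁻]/[HA] = 0.405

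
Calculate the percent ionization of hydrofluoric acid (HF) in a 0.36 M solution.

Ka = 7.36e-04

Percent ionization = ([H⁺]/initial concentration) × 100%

Using Ka equilibrium: x² + Ka×x - Ka×C = 0. Solving: [H⁺] = 1.5914e-02. Percent = (1.5914e-02/0.36) × 100

Percent ionization = 4.42%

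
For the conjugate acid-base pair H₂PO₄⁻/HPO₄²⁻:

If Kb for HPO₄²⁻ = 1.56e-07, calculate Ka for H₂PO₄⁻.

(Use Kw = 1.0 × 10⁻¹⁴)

For a conjugate pair Ka × Kb = Kw, so Ka = Kw/Kb = 1.0 × 10⁻¹⁴ / 1.56e-07 = 6.41e-08.

K_a = 6.41e-08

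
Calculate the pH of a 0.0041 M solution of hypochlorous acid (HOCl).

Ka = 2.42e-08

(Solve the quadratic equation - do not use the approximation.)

x² + Ka×x - Ka×C = 0. Using quadratic formula: [H⁺] = 9.9488e-06

pH = 5.00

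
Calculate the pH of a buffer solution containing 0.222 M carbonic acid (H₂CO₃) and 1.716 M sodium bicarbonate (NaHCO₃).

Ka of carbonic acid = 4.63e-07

pKa = -log(4.63e-07) = 6.33. pH = pKa + log([A⁻]/[HA]) = 6.33 + log(1.716/0.222)

pH = 7.22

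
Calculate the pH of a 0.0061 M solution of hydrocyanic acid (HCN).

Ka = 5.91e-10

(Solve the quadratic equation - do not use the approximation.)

x² + Ka×x - Ka×C = 0. Using quadratic formula: [H⁺] = 1.8984e-06

pH = 5.72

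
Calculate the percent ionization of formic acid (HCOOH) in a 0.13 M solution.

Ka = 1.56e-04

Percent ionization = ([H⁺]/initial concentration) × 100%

Using Ka equilibrium: x² + Ka×x - Ka×C = 0. Solving: [H⁺] = 4.4260e-03. Percent = (4.4260e-03/0.13) × 100

Percent ionization = 3.4%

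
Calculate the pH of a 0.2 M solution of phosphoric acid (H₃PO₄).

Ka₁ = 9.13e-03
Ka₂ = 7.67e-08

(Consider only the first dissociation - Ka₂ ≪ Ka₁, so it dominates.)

First dissociation dominates. From Ka₁ = [H⁺][HA⁻]/[H₂A], x² + Ka₁·x − Ka₁·C = 0 with C = 0.2 M and Ka₁ = 9.13e-03. Solving: [H⁺] = (−Ka₁ + √(Ka₁² + 4·Ka₁·C)) / 2 = 3.8410e-02 M. pH = -log(3.8410e-02) = 1.42.

pH = 1.42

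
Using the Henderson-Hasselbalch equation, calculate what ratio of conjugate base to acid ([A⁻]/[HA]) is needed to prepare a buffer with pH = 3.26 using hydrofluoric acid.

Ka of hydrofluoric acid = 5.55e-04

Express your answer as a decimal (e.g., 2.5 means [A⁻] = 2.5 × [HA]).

pKa = -log(5.55e-04) = 3.2557. pH = pKa + log([A⁻]/[HA]), so log([A⁻]/[HA]) = pH − pKa = 3.26 − 3.2557 = 0.0043. [A⁻]/[HA] = 10^(0.0043) = 1.01

[A⁻]/[HA] = 1.01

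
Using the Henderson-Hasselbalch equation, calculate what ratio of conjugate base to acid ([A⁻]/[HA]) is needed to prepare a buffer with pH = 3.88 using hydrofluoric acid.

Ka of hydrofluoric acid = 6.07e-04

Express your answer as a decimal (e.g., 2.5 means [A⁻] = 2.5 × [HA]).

pKa = -log(6.07e-04) = 3.2168. pH = pKa + log([A⁻]/[HA]), so log([A⁻]/[HA]) = pH − pKa = 3.88 − 3.2168 = 0.6632. [A⁻]/[HA] = 10^(0.6632) = 4.60

[A⁻]/[HA] = 4.60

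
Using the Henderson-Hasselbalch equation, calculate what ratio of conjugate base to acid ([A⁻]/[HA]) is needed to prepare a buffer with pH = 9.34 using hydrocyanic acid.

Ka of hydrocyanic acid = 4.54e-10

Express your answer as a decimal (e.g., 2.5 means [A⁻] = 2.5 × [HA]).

pKa = -log(4.54e-10) = 9.3429. pH = pKa + log([A⁻]/[HA]), so log([A⁻]/[HA]) = pH − pKa = 9.34 − 9.3429 = -0.0029. [A⁻]/[HA] = 10^(-0.0029) = 0.993

[A⁻]/[HA] = 0.993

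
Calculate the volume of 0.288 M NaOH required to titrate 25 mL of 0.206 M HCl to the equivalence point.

At equivalence: moles acid = moles base. moles HCl = 0.206 × 25/1000 = 0.00515 mol. V_base = moles / 0.288 × 1000 = 17.9 mL.

V_{base} = 17.9 mL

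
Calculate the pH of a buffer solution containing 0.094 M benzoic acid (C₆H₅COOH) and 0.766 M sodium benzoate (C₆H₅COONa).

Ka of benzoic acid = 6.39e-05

pKa = -log(6.39e-05) = 4.19. pH = pKa + log([A⁻]/[HA]) = 4.19 + log(0.766/0.094)

pH = 5.11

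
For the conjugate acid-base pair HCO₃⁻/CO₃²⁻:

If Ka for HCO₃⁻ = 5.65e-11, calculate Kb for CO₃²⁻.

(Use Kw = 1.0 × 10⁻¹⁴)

For a conjugate pair Ka × Kb = Kw, so Kb = Kw/Ka = 1.0 × 10⁻¹⁴ / 5.65e-11 = 1.77e-04.

K_b = 1.77e-04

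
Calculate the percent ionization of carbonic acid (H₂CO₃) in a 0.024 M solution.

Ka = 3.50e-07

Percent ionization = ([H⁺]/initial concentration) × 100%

Using Ka equilibrium: x² + Ka×x - Ka×C = 0. Solving: [H⁺] = 9.1477e-05. Percent = (9.1477e-05/0.024) × 100

Percent ionization = 0.381%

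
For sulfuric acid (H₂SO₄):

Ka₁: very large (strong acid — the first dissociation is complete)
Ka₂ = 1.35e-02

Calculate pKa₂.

pKa₂ = -log(Ka₂) = -log(1.35e-02) = 1.87.

pK_{a2} = 1.87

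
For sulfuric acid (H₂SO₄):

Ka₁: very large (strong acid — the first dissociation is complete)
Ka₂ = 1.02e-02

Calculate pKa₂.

pKa₂ = -log(Ka₂) = -log(1.02e-02) = 1.99.

pK_{a2} = 1.99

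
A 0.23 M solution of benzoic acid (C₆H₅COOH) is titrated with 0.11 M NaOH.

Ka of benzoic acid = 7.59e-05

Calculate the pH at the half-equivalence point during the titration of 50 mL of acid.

At half-equivalence [HA] = [A⁻], so Henderson-Hasselbalch gives pH = pKa = -log(7.59e-05) = 4.12.

pH = pKa = 4.12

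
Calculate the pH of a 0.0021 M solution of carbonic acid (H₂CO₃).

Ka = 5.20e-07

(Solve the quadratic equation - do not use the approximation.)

x² + Ka×x - Ka×C = 0. Using quadratic formula: [H⁺] = 3.2786e-05

pH = 4.48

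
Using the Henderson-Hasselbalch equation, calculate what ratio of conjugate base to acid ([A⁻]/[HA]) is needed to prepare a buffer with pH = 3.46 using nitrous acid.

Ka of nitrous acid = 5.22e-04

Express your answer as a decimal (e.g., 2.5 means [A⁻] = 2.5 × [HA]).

pKa = -log(5.22e-04) = 3.2823. pH = pKa + log([A⁻]/[HA]), so log([A⁻]/[HA]) = pH − pKa = 3.46 − 3.2823 = 0.1777. [A⁻]/[HA] = 10^(0.1777) = 1.51

[A⁻]/[HA] = 1.51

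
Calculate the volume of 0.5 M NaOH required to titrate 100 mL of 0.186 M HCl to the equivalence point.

At equivalence: moles acid = moles base. moles HCl = 0.186 × 100/1000 = 0.0186 mol. V_base = moles / 0.5 × 1000 = 37.2 mL.

V_{base} = 37.2 mL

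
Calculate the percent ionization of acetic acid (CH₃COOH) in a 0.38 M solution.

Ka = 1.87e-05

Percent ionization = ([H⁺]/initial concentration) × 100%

Using Ka equilibrium: x² + Ka×x - Ka×C = 0. Solving: [H⁺] = 2.6564e-03. Percent = (2.6564e-03/0.38) × 100

Percent ionization = 0.699%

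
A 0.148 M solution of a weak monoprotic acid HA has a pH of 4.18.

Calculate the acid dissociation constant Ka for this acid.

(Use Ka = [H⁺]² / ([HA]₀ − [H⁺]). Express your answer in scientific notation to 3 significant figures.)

[H⁺] = 10^(−pH) = 10^(−4.18) = 6.607e-05 M. For HA ⇌ H⁺ + A⁻, Ka = [H⁺][A⁻]/[HA] = [H⁺]² / ([HA]₀ − [H⁺]) = (6.607e-05)² / (0.148 − 6.607e-05) = 2.95e-08.

K_a = 2.95e-08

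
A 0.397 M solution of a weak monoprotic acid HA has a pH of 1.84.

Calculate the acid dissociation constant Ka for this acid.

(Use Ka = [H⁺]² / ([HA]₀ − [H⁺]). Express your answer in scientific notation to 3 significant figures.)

[H⁺] = 10^(−pH) = 10^(−1.84) = 1.445e-02 M. For HA ⇌ H⁺ + A⁻, Ka = [H⁺][A⁻]/[HA] = [H⁺]² / ([HA]₀ − [H⁺]) = (1.445e-02)² / (0.397 − 1.445e-02) = 5.46e-04.

K_a = 5.46e-04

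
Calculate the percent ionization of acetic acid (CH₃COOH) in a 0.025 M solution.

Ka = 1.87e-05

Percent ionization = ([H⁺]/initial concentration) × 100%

Using Ka equilibrium: x² + Ka×x - Ka×C = 0. Solving: [H⁺] = 6.7445e-04. Percent = (6.7445e-04/0.025) × 100

Percent ionization = 2.7%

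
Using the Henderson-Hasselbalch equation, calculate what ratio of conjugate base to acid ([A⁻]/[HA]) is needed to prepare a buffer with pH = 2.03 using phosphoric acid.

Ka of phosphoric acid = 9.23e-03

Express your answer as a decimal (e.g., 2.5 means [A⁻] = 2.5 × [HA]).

pKa = -log(9.23e-03) = 2.0348. pH = pKa + log([A⁻]/[HA]), so log([A⁻]/[HA]) = pH − pKa = 2.03 − 2.0348 = -0.0048. [A⁻]/[HA] = 10^(-0.0048) = 0.989

[A⁻]/[HA] = 0.989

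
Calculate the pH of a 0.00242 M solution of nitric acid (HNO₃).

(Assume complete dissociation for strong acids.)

[H⁺] = 0.00242 M for strong acid. pH = -log[H⁺] = -log(0.00242)

pH = 2.62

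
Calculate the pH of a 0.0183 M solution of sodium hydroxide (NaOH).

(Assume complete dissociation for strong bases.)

[OH⁻] = 0.0183 M for strong base. pOH = -log[OH⁻] = 1.74, pH = 14 - pOH

pH = 12.26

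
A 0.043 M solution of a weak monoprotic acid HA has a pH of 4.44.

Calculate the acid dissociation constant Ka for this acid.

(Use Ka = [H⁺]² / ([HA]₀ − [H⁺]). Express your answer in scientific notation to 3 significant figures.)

[H⁺] = 10^(−pH) = 10^(−4.44) = 3.631e-05 M. For HA ⇌ H⁺ + A⁻, Ka = [H⁺][A⁻]/[HA] = [H⁺]² / ([HA]₀ − [H⁺]) = (3.631e-05)² / (0.043 − 3.631e-05) = 3.07e-08.

K_a = 3.07e-08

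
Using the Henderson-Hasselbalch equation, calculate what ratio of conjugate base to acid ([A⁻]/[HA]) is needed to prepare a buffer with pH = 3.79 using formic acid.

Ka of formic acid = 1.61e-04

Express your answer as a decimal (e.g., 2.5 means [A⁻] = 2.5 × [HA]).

pKa = -log(1.61e-04) = 3.7932. pH = pKa + log([A⁻]/[HA]), so log([A⁻]/[HA]) = pH − pKa = 3.79 − 3.7932 = -0.0032. [A⁻]/[HA] = 10^(-0.0032) = 0.993

[A⁻]/[HA] = 0.993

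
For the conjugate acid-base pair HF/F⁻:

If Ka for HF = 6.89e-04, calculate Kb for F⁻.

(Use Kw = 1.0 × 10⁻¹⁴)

For a conjugate pair Ka × Kb = Kw, so Kb = Kw/Ka = 1.0 × 10⁻¹⁴ / 6.89e-04 = 1.45e-11.

K_b = 1.45e-11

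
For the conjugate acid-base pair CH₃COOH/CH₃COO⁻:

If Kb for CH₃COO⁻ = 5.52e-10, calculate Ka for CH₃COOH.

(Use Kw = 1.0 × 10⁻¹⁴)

For a conjugate pair Ka × Kb = Kw, so Ka = Kw/Kb = 1.0 × 10⁻¹⁴ / 5.52e-10 = 1.81e-05.

K_a = 1.81e-05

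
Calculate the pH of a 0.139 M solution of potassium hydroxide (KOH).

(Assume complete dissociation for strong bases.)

[OH⁻] = 0.139 M for strong base. pOH = -log[OH⁻] = 0.86, pH = 14 - pOH

pH = 13.14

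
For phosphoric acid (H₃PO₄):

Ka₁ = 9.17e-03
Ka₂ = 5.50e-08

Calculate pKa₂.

pKa₂ = -log(Ka₂) = -log(5.50e-08) = 7.26.

pK_{a2} = 7.26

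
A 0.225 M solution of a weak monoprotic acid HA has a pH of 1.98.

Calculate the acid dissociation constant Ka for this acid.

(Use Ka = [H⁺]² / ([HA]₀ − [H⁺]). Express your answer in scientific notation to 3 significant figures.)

[H⁺] = 10^(−pH) = 10^(−1.98) = 1.047e-02 M. For HA ⇌ H⁺ + A⁻, Ka = [H⁺][A⁻]/[HA] = [H⁺]² / ([HA]₀ − [H⁺]) = (1.047e-02)² / (0.225 − 1.047e-02) = 5.11e-04.

K_a = 5.11e-04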